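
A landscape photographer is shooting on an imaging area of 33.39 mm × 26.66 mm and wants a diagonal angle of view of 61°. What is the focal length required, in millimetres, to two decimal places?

36.27 mm

Sensor diagonal = √(33.39² + 26.66²) = √1825.6477 ≈ 42.7276 mm.
From α = 2·arctan(d/2f) we get f = d / (2·tan(α/2)).
With d = 42.7276 mm and α/2 = 30.5°, tan(α/2) ≈ 0.58905, so f ≈ 42.7276 / 1.17809 ≈ 36.2685 mm.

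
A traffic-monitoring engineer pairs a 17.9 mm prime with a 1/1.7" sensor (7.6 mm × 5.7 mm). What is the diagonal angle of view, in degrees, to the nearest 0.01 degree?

29.72°

Sensor diagonal = √(7.6² + 5.7²) = √90.2500 ≈ 9.5000 mm.
Angle of view α = 2·arctan(d/2f) with d = 9.5000 mm and f = 17.9 mm.
d/2f = 0.26536; arctan(0.26536) ≈ 14.8617°, so α ≈ 29.7233°.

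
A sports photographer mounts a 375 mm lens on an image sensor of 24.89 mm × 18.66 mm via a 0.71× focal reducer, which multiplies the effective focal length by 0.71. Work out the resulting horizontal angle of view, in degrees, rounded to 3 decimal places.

Effective focal length f = 375 × 0.71 = 266.25 mm.
α = 2·arctan(24.89 / (2 × 266.25)) = 2·arctan(0.04674) ≈ 5.3523°.

5.352°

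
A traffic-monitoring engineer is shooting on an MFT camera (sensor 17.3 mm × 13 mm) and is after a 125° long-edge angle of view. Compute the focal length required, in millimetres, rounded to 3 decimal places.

4.503 mm

From α = 2·arctan(w/2f) we get f = w / (2·tan(α/2)).
With w = 17.3 mm and α/2 = 62.5°, tan(α/2) ≈ 1.92098, so f ≈ 17.3 / 3.84196 ≈ 4.5029 mm.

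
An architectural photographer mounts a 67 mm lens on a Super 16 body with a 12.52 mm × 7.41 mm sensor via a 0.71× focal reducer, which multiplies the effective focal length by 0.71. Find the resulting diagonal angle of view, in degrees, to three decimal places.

Effective focal length f = 67 × 0.71 = 47.57 mm.
Sensor diagonal = √(12.52² + 7.41²) = √211.6585 ≈ 14.5485 mm.
α = 2·arctan(14.548 / (2 × 47.57)) = 2·arctan(0.15292) ≈ 17.3883°.

17.388°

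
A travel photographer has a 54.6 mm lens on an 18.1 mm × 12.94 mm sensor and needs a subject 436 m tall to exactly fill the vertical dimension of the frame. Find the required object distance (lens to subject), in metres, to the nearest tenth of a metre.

W: 436 m = 436000 mm.
Magnification m = h/W = dᵢ/dₒ; combined with 1/f = 1/dₒ + 1/dᵢ this gives dₒ = f·(1 + W/h).
dₒ = 54.6 mm × (1 + 436000/12.94) = 54.6 × 33694.9722 ≈ 1839745.481 mm = 1839.75 m.

1839.7 m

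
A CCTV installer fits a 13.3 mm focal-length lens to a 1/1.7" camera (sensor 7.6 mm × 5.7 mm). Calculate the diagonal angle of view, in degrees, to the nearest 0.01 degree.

39.31°

Sensor diagonal = √(7.6² + 5.7²) = √90.2500 ≈ 9.5000 mm.
Angle of view α = 2·arctan(d/2f) with d = 9.5000 mm and f = 13.3 mm.
d/2f = 0.35714; arctan(0.35714) ≈ 19.6538°, so α ≈ 39.3076°.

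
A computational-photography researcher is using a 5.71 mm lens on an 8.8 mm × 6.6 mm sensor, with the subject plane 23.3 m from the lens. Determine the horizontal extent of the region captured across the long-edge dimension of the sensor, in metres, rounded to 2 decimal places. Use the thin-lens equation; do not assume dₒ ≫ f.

35.90 m

dₒ: 23.3 m = 23300 mm.
Similar triangles through the lens centre give W/dₒ = w/dᵢ; with 1/f = 1/dₒ + 1/dᵢ this gives W = w·(dₒ − f)/f.
W = 8.8 mm × (23300 − 5.71) / 5.71 = 8.8 × 4079.5604 ≈ 35900.132 mm = 35.9001 m.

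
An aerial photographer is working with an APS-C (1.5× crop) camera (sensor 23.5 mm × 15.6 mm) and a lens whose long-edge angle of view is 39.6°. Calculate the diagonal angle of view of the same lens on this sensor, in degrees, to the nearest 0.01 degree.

From the long-edge AOV: f = 23.5 / (2·tan(19.8°)) = 23.5 / 0.72004 ≈ 32.6369 mm.
Sensor diagonal = √(23.5² + 15.6²) = √795.6100 ≈ 28.2066 mm.
Diagonal AOV = 2·arctan(28.2066 / (2 × 32.6369)) = 2·arctan(0.43213) ≈ 46.7410°.

46.74°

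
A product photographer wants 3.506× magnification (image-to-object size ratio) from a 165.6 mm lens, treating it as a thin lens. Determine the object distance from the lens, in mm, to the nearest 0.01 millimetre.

212.83 mm

With m = dᵢ/dₒ and 1/f = 1/dₒ + 1/dᵢ, substituting dᵢ = m·dₒ gives 1/f = (1 + 1/m)/dₒ, hence dₒ = f·(1 + 1/m).
dₒ = 165.6 × (1 + 1/3.506) = 165.6 × 1.28523 ≈ 212.833 mm.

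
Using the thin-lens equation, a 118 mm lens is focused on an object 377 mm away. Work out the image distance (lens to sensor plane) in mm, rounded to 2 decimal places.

1/dᵢ = 1/f − 1/dₒ = 1/118 − 1/377 = 0.0058221 mm⁻¹.
dᵢ = 1/0.0058221 ≈ 171.7606 mm.

171.76 mm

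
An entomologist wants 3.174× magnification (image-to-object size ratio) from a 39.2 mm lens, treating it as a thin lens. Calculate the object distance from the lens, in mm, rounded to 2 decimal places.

With m = dᵢ/dₒ and 1/f = 1/dₒ + 1/dᵢ, substituting dᵢ = m·dₒ gives 1/f = (1 + 1/m)/dₒ, hence dₒ = f·(1 + 1/m).
dₒ = 39.2 × (1 + 1/3.174) = 39.2 × 1.31506 ≈ 51.550 mm.

51.55 mm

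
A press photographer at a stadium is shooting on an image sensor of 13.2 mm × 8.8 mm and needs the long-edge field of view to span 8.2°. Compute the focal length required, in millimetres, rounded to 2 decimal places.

92.07 mm

From α = 2·arctan(w/2f) we get f = w / (2·tan(α/2)).
With w = 13.2 mm and α/2 = 4.1°, tan(α/2) ≈ 0.07168, so f ≈ 13.2 / 0.14336 ≈ 92.0747 mm.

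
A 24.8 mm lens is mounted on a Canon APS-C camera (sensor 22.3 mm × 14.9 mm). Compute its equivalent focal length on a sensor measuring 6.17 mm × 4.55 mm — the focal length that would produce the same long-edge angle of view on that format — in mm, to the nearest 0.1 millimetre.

Equal angle of view means equal width/f ratio, so f₂ = f₁ · (width₂/width₁) = 24.8 × 6.17/22.3.
f₂ = 24.8 × 0.27668 ≈ 6.862 mm.

6.9 mm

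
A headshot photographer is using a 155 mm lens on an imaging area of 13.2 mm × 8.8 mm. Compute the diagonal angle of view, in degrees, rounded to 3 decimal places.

5.859°

Sensor diagonal = √(13.2² + 8.8²) = √251.6800 ≈ 15.8644 mm.
Angle of view α = 2·arctan(d/2f) with d = 15.8644 mm and f = 155 mm.
d/2f = 0.05118; arctan(0.05118) ≈ 2.9296°, so α ≈ 5.8592°.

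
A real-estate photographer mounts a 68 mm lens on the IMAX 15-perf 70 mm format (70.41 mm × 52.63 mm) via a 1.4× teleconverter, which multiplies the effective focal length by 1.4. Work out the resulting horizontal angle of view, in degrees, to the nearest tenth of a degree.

40.6°

Effective focal length f = 68 × 1.4 = 95.2 mm.
α = 2·arctan(70.41 / (2 × 95.2)) = 2·arctan(0.36980) ≈ 40.5888°.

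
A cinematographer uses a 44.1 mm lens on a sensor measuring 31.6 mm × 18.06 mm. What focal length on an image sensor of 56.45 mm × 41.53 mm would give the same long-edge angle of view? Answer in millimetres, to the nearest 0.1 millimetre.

78.8 mm

Equal angle of view means equal width/f ratio, so f₂ = f₁ · (width₂/width₁) = 44.1 × 56.45/31.6.
f₂ = 44.1 × 1.78639 ≈ 78.780 mm.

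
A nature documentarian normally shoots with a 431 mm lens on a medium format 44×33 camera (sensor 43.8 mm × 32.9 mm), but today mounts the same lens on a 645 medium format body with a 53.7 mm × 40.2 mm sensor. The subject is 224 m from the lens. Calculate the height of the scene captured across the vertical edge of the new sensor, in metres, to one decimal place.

20.9 m

The focal length stays 431 mm; the relevant sensor dimension is now h = 40.2 mm. Object distance dₒ = 224 m = 224000 mm.
Thin-lens field height W = h·(dₒ − f)/f = 40.2 × (224000 − 431)/431 ≈ 20852.607 mm = 20.8526 m.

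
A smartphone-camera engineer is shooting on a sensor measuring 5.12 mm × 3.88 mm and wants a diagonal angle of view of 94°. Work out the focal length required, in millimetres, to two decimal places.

3.00 mm

Sensor diagonal = √(5.12² + 3.88²) = √41.2688 ≈ 6.4241 mm.
From α = 2·arctan(d/2f) we get f = d / (2·tan(α/2)).
With d = 6.4241 mm and α/2 = 47°, tan(α/2) ≈ 1.07237, so f ≈ 6.4241 / 2.14474 ≈ 2.9953 mm.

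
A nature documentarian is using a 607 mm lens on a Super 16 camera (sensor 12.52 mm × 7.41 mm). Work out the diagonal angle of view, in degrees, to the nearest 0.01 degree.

Sensor diagonal = √(12.52² + 7.41²) = √211.6585 ≈ 14.5485 mm.
Angle of view α = 2·arctan(d/2f) with d = 14.5485 mm and f = 607 mm.
d/2f = 0.01198; arctan(0.01198) ≈ 0.6866°, so α ≈ 1.3732°.

1.37°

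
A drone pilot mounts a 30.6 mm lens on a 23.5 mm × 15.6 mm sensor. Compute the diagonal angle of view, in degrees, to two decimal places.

Sensor diagonal = √(23.5² + 15.6²) = √795.6100 ≈ 28.2066 mm.
Angle of view α = 2·arctan(d/2f) with d = 28.2066 mm and f = 30.6 mm.
d/2f = 0.46089; arctan(0.46089) ≈ 24.7446°, so α ≈ 49.4891°.

49.49°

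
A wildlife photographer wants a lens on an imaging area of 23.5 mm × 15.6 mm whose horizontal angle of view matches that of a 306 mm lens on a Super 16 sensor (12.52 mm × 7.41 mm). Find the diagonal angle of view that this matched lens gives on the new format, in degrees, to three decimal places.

2.813°

Equal horizontal AOV ⇒ f₂ = f₁ · 23.5/12.52 = 306 × 1.87700 ≈ 574.3610 mm.
Sensor diagonal = √(23.5² + 15.6²) = √795.6100 ≈ 28.2066 mm.
Diagonal AOV on the new format = 2·arctan(28.2066 / (2 × 574.3610)) = 2·arctan(0.02455) ≈ 2.8132°.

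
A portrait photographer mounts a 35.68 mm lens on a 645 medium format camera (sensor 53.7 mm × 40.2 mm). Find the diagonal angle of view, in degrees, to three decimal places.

Sensor diagonal = √(53.7² + 40.2²) = √4499.7300 ≈ 67.0800 mm.
Angle of view α = 2·arctan(d/2f) with d = 67.0800 mm and f = 35.68 mm.
d/2f = 0.94002; arctan(0.94002) ≈ 43.2292°, so α ≈ 86.4584°.

86.458°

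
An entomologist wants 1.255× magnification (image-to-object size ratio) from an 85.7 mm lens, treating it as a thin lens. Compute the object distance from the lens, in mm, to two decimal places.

153.99 mm

With m = dᵢ/dₒ and 1/f = 1/dₒ + 1/dᵢ, substituting dᵢ = m·dₒ gives 1/f = (1 + 1/m)/dₒ, hence dₒ = f·(1 + 1/m).
dₒ = 85.7 × (1 + 1/1.255) = 85.7 × 1.79681 ≈ 153.987 mm.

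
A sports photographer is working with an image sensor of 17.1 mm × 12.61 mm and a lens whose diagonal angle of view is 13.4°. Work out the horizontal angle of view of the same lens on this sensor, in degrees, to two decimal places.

10.80°

Sensor diagonal = √(17.1² + 12.61²) = √451.4221 ≈ 21.2467 mm.
From the diagonal AOV: f = 21.2467 / (2·tan(6.7°)) = 21.2467 / 0.23495 ≈ 90.4323 mm.
Horizontal AOV = 2·arctan(17.1 / (2 × 90.4323)) = 2·arctan(0.09455) ≈ 10.8021°.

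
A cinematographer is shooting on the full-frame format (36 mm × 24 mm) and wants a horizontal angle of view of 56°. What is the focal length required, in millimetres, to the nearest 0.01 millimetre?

From α = 2·arctan(w/2f) we get f = w / (2·tan(α/2)).
With w = 36 mm and α/2 = 28°, tan(α/2) ≈ 0.53171, so f ≈ 36 / 1.06342 ≈ 33.8531 mm.

33.85 mm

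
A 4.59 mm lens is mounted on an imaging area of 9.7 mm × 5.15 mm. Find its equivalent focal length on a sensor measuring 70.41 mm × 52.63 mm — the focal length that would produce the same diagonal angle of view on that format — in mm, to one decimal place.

36.7 mm

Sensor diagonal = √(9.7² + 5.15²) = √120.6125 ≈ 10.9824 mm.
Sensor diagonal = √(70.41² + 52.63²) = √7727.4850 ≈ 87.9061 mm.
Equal angle of view means equal diagonal/f ratio, so f₂ = f₁ · (diagonal₂/diagonal₁) = 4.59 × 87.9061/10.9824.
f₂ = 4.59 × 8.00429 ≈ 36.740 mm.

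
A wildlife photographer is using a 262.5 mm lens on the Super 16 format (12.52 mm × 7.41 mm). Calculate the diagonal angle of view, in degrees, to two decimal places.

Sensor diagonal = √(12.52² + 7.41²) = √211.6585 ≈ 14.5485 mm.
Angle of view α = 2·arctan(d/2f) with d = 14.5485 mm and f = 262.5 mm.
d/2f = 0.02771; arctan(0.02771) ≈ 1.5873°, so α ≈ 3.1747°.

3.17°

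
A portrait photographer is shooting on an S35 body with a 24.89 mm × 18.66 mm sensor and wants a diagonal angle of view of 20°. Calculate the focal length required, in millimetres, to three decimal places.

Sensor diagonal = √(24.89² + 18.66²) = √967.7077 ≈ 31.1080 mm.
From α = 2·arctan(d/2f) we get f = d / (2·tan(α/2)).
With d = 31.1080 mm and α/2 = 10°, tan(α/2) ≈ 0.17633, so f ≈ 31.1080 / 0.35265 ≈ 88.2111 mm.

88.211 mm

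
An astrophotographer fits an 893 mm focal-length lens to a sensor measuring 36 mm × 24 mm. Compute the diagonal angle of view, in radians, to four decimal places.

0.0484 rad

Sensor diagonal = √(36² + 24²) = √1872.0000 ≈ 43.2666 mm.
Angle of view α = 2·arctan(d/2f) with d = 43.2666 mm and f = 893 mm.
d/2f = 0.02423; arctan(0.02423) ≈ 0.0242 rad, so α ≈ 0.0484 rad.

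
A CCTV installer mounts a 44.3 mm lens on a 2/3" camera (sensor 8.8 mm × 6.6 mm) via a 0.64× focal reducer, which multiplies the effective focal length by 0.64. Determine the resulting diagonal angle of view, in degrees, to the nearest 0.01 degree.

Effective focal length f = 44.3 × 0.64 = 28.352 mm.
Sensor diagonal = √(8.8² + 6.6²) = √121.0000 ≈ 11.0000 mm.
α = 2·arctan(11.000 / (2 × 28.352)) = 2·arctan(0.19399) ≈ 21.9569°.

21.96°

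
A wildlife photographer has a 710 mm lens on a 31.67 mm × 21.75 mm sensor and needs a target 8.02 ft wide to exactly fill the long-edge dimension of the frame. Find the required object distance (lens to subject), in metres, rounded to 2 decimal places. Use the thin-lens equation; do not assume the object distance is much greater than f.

W: 8.02 ft × 304.8 mm/ft = 2444.50 mm.
Magnification m = w/W = dᵢ/dₒ; combined with 1/f = 1/dₒ + 1/dᵢ this gives dₒ = f·(1 + W/w).
dₒ = 710 mm × (1 + 2444.5/31.67) = 710 × 78.1865 ≈ 55512.403 mm = 55.5124 m.

55.51 m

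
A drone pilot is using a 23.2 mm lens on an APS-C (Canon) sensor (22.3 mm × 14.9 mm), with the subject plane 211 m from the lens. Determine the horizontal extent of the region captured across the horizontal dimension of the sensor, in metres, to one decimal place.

202.8 m

dₒ: 211 m = 211000 mm.
Similar triangles through the lens centre give W/dₒ = w/dᵢ; with 1/f = 1/dₒ + 1/dᵢ this gives W = w·(dₒ − f)/f.
W = 22.3 mm × (211000 − 23.2) / 23.2 = 22.3 × 9093.8276 ≈ 202792.355 mm = 202.792 m.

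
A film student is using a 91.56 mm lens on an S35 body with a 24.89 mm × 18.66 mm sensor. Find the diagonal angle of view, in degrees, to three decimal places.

Sensor diagonal = √(24.89² + 18.66²) = √967.7077 ≈ 31.1080 mm.
Angle of view α = 2·arctan(d/2f) with d = 31.1080 mm and f = 91.56 mm.
d/2f = 0.16988; arctan(0.16988) ≈ 9.6412°, so α ≈ 19.2825°.

19.282°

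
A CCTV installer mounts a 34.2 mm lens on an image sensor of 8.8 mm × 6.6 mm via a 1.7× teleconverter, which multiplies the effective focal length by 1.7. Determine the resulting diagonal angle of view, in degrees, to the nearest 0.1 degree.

Effective focal length f = 34.2 × 1.7 = 58.14 mm.
Sensor diagonal = √(8.8² + 6.6²) = √121.0000 ≈ 11.0000 mm.
α = 2·arctan(11.000 / (2 × 58.14)) = 2·arctan(0.09460) ≈ 10.8081°.

10.8°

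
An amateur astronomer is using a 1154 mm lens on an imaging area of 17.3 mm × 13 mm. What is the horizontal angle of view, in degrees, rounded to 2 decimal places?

Angle of view α = 2·arctan(w/2f) with w = 17.3 mm and f = 1154 mm.
w/2f = 0.00750; arctan(0.00750) ≈ 0.4295°, so α ≈ 0.8589°.

0.86°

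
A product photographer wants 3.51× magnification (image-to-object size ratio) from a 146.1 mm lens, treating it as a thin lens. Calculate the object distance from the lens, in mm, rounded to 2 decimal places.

187.72 mm

With m = dᵢ/dₒ and 1/f = 1/dₒ + 1/dᵢ, substituting dᵢ = m·dₒ gives 1/f = (1 + 1/m)/dₒ, hence dₒ = f·(1 + 1/m).
dₒ = 146.1 × (1 + 1/3.51) = 146.1 × 1.28490 ≈ 187.724 mm.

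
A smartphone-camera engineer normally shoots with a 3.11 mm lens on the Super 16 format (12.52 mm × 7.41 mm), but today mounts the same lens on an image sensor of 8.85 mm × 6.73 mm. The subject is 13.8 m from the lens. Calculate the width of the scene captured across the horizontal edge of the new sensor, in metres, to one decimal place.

The focal length stays 3.11 mm; the relevant sensor dimension is now w = 8.85 mm. Object distance dₒ = 13.8 m = 13800 mm.
Thin-lens field width W = w·(dₒ − f)/f = 8.85 × (13800 − 3.11)/3.11 ≈ 39261.246 mm = 39.2612 m.

39.3 m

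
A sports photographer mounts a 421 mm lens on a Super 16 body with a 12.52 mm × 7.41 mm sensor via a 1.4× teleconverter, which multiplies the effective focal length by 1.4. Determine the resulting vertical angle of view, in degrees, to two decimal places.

Effective focal length f = 421 × 1.4 = 589.4 mm.
α = 2·arctan(7.41 / (2 × 589.4)) = 2·arctan(0.00629) ≈ 0.7203°.

0.72°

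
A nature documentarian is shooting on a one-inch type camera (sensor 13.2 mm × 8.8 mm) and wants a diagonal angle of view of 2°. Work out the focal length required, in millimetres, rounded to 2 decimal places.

Sensor diagonal = √(13.2² + 8.8²) = √251.6800 ≈ 15.8644 mm.
From α = 2·arctan(d/2f) we get f = d / (2·tan(α/2)).
With d = 15.8644 mm and α/2 = 1°, tan(α/2) ≈ 0.01746, so f ≈ 15.8644 / 0.03491 ≈ 454.4362 mm.

454.44 mm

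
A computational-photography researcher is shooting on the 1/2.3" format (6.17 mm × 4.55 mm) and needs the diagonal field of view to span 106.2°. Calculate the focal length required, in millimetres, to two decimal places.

Sensor diagonal = √(6.17² + 4.55²) = √58.7714 ≈ 7.6663 mm.
From α = 2·arctan(d/2f) we get f = d / (2·tan(α/2)).
With d = 7.6663 mm and α/2 = 53.1°, tan(α/2) ≈ 1.33187, so f ≈ 7.6663 / 2.66375 ≈ 2.8780 mm.

2.88 mm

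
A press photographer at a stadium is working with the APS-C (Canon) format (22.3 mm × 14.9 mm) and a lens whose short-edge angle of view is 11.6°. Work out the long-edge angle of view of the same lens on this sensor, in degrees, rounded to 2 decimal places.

From the short-edge AOV: f = 14.9 / (2·tan(5.8°)) = 14.9 / 0.20315 ≈ 73.3439 mm.
Long-edge AOV = 2·arctan(22.3 / (2 × 73.3439)) = 2·arctan(0.15202) ≈ 17.2882°.

17.29°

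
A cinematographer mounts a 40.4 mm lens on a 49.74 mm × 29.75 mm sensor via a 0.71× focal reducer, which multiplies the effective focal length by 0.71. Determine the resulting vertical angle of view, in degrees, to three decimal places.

54.821°

Effective focal length f = 40.4 × 0.71 = 28.684 mm.
α = 2·arctan(29.75 / (2 × 28.684)) = 2·arctan(0.51858) ≈ 54.8209°.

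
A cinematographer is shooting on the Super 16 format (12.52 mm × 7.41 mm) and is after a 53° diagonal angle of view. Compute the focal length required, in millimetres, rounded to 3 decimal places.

14.590 mm

Sensor diagonal = √(12.52² + 7.41²) = √211.6585 ≈ 14.5485 mm.
From α = 2·arctan(d/2f) we get f = d / (2·tan(α/2)).
With d = 14.5485 mm and α/2 = 26.5°, tan(α/2) ≈ 0.49858, so f ≈ 14.5485 / 0.99716 ≈ 14.5899 mm.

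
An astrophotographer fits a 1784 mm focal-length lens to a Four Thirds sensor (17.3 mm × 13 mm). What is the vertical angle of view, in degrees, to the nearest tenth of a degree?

Angle of view α = 2·arctan(h/2f) with h = 13 mm and f = 1784 mm.
h/2f = 0.00364; arctan(0.00364) ≈ 0.2088°, so α ≈ 0.4175°.

0.4°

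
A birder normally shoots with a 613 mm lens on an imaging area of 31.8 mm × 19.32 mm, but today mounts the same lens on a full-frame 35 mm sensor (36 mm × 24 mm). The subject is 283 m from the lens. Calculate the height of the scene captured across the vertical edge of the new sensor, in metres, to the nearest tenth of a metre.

The focal length stays 613 mm; the relevant sensor dimension is now h = 24 mm. Object distance dₒ = 283 m = 283000 mm.
Thin-lens field height W = h·(dₒ − f)/f = 24 × (283000 − 613)/613 ≈ 11055.935 mm = 11.0559 m.

11.1 m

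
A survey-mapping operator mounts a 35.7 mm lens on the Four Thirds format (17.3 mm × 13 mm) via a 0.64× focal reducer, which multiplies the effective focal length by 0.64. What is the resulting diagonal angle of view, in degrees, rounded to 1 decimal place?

Effective focal length f = 35.7 × 0.64 = 22.848 mm.
Sensor diagonal = √(17.3² + 13²) = √468.2900 ≈ 21.6400 mm.
α = 2·arctan(21.640 / (2 × 22.848)) = 2·arctan(0.47356) ≈ 50.6812°.

50.7°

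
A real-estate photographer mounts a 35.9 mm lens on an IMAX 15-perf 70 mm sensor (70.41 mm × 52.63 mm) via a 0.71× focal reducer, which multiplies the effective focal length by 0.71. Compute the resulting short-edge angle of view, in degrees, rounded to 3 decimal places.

Effective focal length f = 35.9 × 0.71 = 25.489 mm.
α = 2·arctan(52.63 / (2 × 25.489)) = 2·arctan(1.03241) ≈ 91.8270°.

91.827°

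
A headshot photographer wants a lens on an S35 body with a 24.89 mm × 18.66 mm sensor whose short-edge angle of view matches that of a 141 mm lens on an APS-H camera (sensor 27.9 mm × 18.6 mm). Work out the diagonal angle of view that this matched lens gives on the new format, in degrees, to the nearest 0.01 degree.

12.55°

Equal short-edge AOV ⇒ f₂ = f₁ · 18.66/18.6 = 141 × 1.00323 ≈ 141.4548 mm.
Sensor diagonal = √(24.89² + 18.66²) = √967.7077 ≈ 31.1080 mm.
Diagonal AOV on the new format = 2·arctan(31.1080 / (2 × 141.4548)) = 2·arctan(0.10996) ≈ 12.5498°.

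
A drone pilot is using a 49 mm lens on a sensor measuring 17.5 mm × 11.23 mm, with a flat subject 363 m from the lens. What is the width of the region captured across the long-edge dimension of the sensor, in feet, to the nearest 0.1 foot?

425.3 ft

dₒ: 363 m = 363000 mm.
Similar triangles through the lens centre give W/dₒ = w/dᵢ; with 1/f = 1/dₒ + 1/dᵢ this gives W = w·(dₒ − f)/f.
W = 17.5 mm × (363000 − 49) / 49 = 17.5 × 7407.1633 ≈ 129625.357 mm = 129625.357/304.8 ft = 425.28 ft.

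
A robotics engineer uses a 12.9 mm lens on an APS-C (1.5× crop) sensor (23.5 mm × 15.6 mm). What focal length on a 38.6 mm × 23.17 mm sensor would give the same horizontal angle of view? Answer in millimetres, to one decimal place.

Equal angle of view means equal width/f ratio, so f₂ = f₁ · (width₂/width₁) = 12.9 × 38.6/23.5.
f₂ = 12.9 × 1.64255 ≈ 21.189 mm.

21.2 mm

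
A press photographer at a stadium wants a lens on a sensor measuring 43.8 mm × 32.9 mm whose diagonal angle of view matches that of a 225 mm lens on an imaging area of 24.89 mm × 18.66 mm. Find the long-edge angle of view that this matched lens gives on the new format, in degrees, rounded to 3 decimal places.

6.327°

Sensor diagonal = √(24.89² + 18.66²) = √967.7077 ≈ 31.1080 mm.
Sensor diagonal = √(43.8² + 32.9²) = √3000.8500 ≈ 54.7800 mm.
Equal diagonal AOV ⇒ f₂ = f₁ · 54.7800/31.1080 = 225 × 1.76096 ≈ 396.2165 mm.
Long-edge AOV on the new format = 2·arctan(43.8 / (2 × 396.2165)) = 2·arctan(0.05527) ≈ 6.3274°.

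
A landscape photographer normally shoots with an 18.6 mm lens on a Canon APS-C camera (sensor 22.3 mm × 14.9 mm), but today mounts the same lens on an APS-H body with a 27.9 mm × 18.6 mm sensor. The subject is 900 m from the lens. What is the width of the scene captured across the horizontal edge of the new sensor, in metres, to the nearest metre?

1350 m

The focal length stays 18.6 mm; the relevant sensor dimension is now w = 27.9 mm. Object distance dₒ = 900 m = 900000 mm.
Thin-lens field width W = w·(dₒ − f)/f = 27.9 × (900000 − 18.6)/18.6 ≈ 1349972.100 mm = 1349.97 m.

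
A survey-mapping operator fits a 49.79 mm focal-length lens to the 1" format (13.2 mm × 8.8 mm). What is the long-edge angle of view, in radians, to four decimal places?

0.2636 rad

Angle of view α = 2·arctan(w/2f) with w = 13.2 mm and f = 49.79 mm.
w/2f = 0.13256; arctan(0.13256) ≈ 0.1318 rad, so α ≈ 0.2636 rad.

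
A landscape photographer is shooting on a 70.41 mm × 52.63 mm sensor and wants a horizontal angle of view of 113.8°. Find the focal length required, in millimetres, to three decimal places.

From α = 2·arctan(w/2f) we get f = w / (2·tan(α/2)).
With w = 70.41 mm and α/2 = 56.9°, tan(α/2) ≈ 1.53400, so f ≈ 70.41 / 3.06799 ≈ 22.9499 mm.

22.950 mm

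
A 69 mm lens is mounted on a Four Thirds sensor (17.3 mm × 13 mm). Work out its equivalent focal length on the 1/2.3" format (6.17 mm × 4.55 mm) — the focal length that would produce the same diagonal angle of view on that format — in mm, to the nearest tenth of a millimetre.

Sensor diagonal = √(17.3² + 13²) = √468.2900 ≈ 21.6400 mm.
Sensor diagonal = √(6.17² + 4.55²) = √58.7714 ≈ 7.6663 mm.
Equal angle of view means equal diagonal/f ratio, so f₂ = f₁ · (diagonal₂/diagonal₁) = 69 × 7.6663/21.6400.
f₂ = 69 × 0.35426 ≈ 24.444 mm.

24.4 mm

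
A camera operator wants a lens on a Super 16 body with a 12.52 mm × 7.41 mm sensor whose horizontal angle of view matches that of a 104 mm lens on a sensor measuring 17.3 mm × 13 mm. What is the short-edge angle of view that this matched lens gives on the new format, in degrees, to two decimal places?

Equal horizontal AOV ⇒ f₂ = f₁ · 12.52/17.3 = 104 × 0.72370 ≈ 75.2647 mm.
Short-edge AOV on the new format = 2·arctan(7.41 / (2 × 75.2647)) = 2·arctan(0.04923) ≈ 5.6364°.

5.64°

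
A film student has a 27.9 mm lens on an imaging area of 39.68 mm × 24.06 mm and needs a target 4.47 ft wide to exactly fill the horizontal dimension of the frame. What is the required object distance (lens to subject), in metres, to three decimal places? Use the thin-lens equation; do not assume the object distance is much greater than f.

W: 4.47 ft × 304.8 mm/ft = 1362.46 mm.
Magnification m = w/W = dᵢ/dₒ; combined with 1/f = 1/dₒ + 1/dᵢ this gives dₒ = f·(1 + W/w).
dₒ = 27.9 mm × (1 + 1362.46/39.68) = 27.9 × 35.3361 ≈ 985.877 mm = 0.985877 m.

0.986 m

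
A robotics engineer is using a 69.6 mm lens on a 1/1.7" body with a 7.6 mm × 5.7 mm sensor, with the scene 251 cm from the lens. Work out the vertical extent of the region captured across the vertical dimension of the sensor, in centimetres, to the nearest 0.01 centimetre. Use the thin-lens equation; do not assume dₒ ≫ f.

19.99 cm

dₒ: 251 cm = 2510 mm.
Similar triangles through the lens centre give W/dₒ = h/dᵢ; with 1/f = 1/dₒ + 1/dᵢ this gives W = h·(dₒ − f)/f.
W = 5.7 mm × (2510 − 69.6) / 69.6 = 5.7 × 35.0632 ≈ 199.860 mm = 19.986 cm.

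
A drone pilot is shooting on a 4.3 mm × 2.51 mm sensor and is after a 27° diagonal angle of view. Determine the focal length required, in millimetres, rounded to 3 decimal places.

Sensor diagonal = √(4.3² + 2.51²) = √24.7901 ≈ 4.9790 mm.
From α = 2·arctan(d/2f) we get f = d / (2·tan(α/2)).
With d = 4.9790 mm and α/2 = 13.5°, tan(α/2) ≈ 0.24008, so f ≈ 4.9790 / 0.48016 ≈ 10.3694 mm.

10.369 mm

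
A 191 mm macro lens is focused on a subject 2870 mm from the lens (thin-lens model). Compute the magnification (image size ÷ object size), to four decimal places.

Thin lens: 1/f = 1/dₒ + 1/dᵢ → 1/dᵢ = 1/191 − 1/2870 = 0.0048872 mm⁻¹, so dᵢ ≈ 204.6174 mm.
Magnification m = dᵢ/dₒ = 204.6174/2870 ≈ 0.07130.

0.0713×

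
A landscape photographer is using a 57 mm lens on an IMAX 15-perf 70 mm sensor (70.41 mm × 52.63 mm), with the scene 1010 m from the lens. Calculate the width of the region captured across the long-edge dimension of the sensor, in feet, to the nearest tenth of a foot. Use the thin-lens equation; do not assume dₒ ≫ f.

dₒ: 1010 m = 1.01e+06 mm.
Similar triangles through the lens centre give W/dₒ = w/dᵢ; with 1/f = 1/dₒ + 1/dᵢ this gives W = w·(dₒ − f)/f.
W = 70.41 mm × (1.01e+06 − 57) / 57 = 70.41 × 17718.2982 ≈ 1247545.379 mm = 1247545.379/304.8 ft = 4093 ft.

4093.0 ft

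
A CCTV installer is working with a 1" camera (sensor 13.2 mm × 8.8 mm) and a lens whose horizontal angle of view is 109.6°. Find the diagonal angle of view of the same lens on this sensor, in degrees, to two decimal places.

From the horizontal AOV: f = 13.2 / (2·tan(54.8°)) = 13.2 / 2.83518 ≈ 4.6558 mm.
Sensor diagonal = √(13.2² + 8.8²) = √251.6800 ≈ 15.8644 mm.
Diagonal AOV = 2·arctan(15.8644 / (2 × 4.6558)) = 2·arctan(1.70373) ≈ 119.1787°.

119.18°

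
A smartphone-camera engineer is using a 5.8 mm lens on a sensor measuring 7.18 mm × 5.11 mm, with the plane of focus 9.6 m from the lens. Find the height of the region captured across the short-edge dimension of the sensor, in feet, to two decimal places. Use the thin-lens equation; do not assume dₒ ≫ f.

dₒ: 9.6 m = 9600 mm.
Similar triangles through the lens centre give W/dₒ = h/dᵢ; with 1/f = 1/dₒ + 1/dᵢ this gives W = h·(dₒ − f)/f.
W = 5.11 mm × (9600 − 5.8) / 5.8 = 5.11 × 1654.1724 ≈ 8452.821 mm = 8452.821/304.8 ft = 27.7324 ft.

27.73 ft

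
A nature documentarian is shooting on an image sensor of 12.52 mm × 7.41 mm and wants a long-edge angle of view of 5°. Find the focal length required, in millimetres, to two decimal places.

143.38 mm

From α = 2·arctan(w/2f) we get f = w / (2·tan(α/2)).
With w = 12.52 mm and α/2 = 2.5°, tan(α/2) ≈ 0.04366, so f ≈ 12.52 / 0.08732 ≈ 143.3776 mm.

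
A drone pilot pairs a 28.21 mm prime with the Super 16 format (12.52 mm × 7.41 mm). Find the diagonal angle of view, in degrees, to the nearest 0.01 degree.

Sensor diagonal = √(12.52² + 7.41²) = √211.6585 ≈ 14.5485 mm.
Angle of view α = 2·arctan(d/2f) with d = 14.5485 mm and f = 28.21 mm.
d/2f = 0.25786; arctan(0.25786) ≈ 14.4593°, so α ≈ 28.9187°.

28.92°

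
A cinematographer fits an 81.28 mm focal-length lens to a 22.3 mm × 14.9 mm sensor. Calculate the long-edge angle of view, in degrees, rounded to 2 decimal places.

15.62°

Angle of view α = 2·arctan(w/2f) with w = 22.3 mm and f = 81.28 mm.
w/2f = 0.13718; arctan(0.13718) ≈ 7.8111°, so α ≈ 15.6222°.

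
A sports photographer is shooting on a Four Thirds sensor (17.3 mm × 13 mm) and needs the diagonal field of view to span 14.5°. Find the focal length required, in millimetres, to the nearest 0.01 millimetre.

85.05 mm

Sensor diagonal = √(17.3² + 13²) = √468.2900 ≈ 21.6400 mm.
From α = 2·arctan(d/2f) we get f = d / (2·tan(α/2)).
With d = 21.6400 mm and α/2 = 7.25°, tan(α/2) ≈ 0.12722, so f ≈ 21.6400 / 0.25443 ≈ 85.0522 mm.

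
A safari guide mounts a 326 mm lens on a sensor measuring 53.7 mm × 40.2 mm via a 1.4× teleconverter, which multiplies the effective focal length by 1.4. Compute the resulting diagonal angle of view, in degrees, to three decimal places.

8.406°

Effective focal length f = 326 × 1.4 = 456.4 mm.
Sensor diagonal = √(53.7² + 40.2²) = √4499.7300 ≈ 67.0800 mm.
α = 2·arctan(67.080 / (2 × 456.4)) = 2·arctan(0.07349) ≈ 8.4060°.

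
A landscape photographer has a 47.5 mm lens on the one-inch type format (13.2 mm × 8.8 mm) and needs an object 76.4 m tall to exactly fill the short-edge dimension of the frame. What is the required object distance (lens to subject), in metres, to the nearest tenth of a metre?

W: 76.4 m = 76400 mm.
Magnification m = h/W = dᵢ/dₒ; combined with 1/f = 1/dₒ + 1/dᵢ this gives dₒ = f·(1 + W/h).
dₒ = 47.5 mm × (1 + 76400/8.8) = 47.5 × 8682.8182 ≈ 412433.864 mm = 412.434 m.

412.4 m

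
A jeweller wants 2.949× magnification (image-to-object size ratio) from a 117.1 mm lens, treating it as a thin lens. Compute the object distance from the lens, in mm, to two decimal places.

With m = dᵢ/dₒ and 1/f = 1/dₒ + 1/dᵢ, substituting dᵢ = m·dₒ gives 1/f = (1 + 1/m)/dₒ, hence dₒ = f·(1 + 1/m).
dₒ = 117.1 × (1 + 1/2.949) = 117.1 × 1.33910 ≈ 156.808 mm.

156.81 mm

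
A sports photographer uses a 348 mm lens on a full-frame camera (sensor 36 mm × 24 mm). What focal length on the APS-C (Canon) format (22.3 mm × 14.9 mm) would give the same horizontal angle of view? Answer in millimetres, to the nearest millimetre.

Equal angle of view means equal width/f ratio, so f₂ = f₁ · (width₂/width₁) = 348 × 22.3/36.
f₂ = 348 × 0.61944 ≈ 215.567 mm.

216 mm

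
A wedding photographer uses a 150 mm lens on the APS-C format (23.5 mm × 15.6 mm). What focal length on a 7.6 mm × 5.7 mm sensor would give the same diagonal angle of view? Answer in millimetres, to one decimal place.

50.5 mm

Sensor diagonal = √(23.5² + 15.6²) = √795.6100 ≈ 28.2066 mm.
Sensor diagonal = √(7.6² + 5.7²) = √90.2500 ≈ 9.5000 mm.
Equal angle of view means equal diagonal/f ratio, so f₂ = f₁ · (diagonal₂/diagonal₁) = 150 × 9.5000/28.2066.
f₂ = 150 × 0.33680 ≈ 50.520 mm.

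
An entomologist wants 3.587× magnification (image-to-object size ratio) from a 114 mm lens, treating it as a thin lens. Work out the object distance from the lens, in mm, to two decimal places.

With m = dᵢ/dₒ and 1/f = 1/dₒ + 1/dᵢ, substituting dᵢ = m·dₒ gives 1/f = (1 + 1/m)/dₒ, hence dₒ = f·(1 + 1/m).
dₒ = 114 × (1 + 1/3.587) = 114 × 1.27878 ≈ 145.781 mm.

145.78 mm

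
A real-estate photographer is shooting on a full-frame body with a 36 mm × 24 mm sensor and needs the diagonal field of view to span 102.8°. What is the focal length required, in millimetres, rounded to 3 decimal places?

Sensor diagonal = √(36² + 24²) = √1872.0000 ≈ 43.2666 mm.
From α = 2·arctan(d/2f) we get f = d / (2·tan(α/2)).
With d = 43.2666 mm and α/2 = 51.4°, tan(α/2) ≈ 1.25268, so f ≈ 43.2666 / 2.50536 ≈ 17.2696 mm.

17.270 mm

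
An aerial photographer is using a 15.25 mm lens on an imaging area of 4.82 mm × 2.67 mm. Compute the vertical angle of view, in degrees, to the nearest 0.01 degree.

Angle of view α = 2·arctan(h/2f) with h = 2.67 mm and f = 15.25 mm.
h/2f = 0.08754; arctan(0.08754) ≈ 5.0030°, so α ≈ 10.0059°.

10.01°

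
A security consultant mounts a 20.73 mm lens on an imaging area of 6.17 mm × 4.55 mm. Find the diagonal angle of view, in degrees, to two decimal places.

20.95°

Sensor diagonal = √(6.17² + 4.55²) = √58.7714 ≈ 7.6663 mm.
Angle of view α = 2·arctan(d/2f) with d = 7.6663 mm and f = 20.73 mm.
d/2f = 0.18491; arctan(0.18491) ≈ 10.4761°, so α ≈ 20.9521°.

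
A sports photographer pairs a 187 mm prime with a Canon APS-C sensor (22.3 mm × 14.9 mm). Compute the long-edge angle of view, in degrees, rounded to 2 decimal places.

Angle of view α = 2·arctan(w/2f) with w = 22.3 mm and f = 187 mm.
w/2f = 0.05963; arctan(0.05963) ≈ 3.4123°, so α ≈ 6.8245°.

6.82°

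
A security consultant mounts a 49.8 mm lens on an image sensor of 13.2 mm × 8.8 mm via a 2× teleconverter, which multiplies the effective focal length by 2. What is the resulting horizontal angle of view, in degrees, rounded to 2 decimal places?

Effective focal length f = 49.8 × 2 = 99.6 mm.
α = 2·arctan(13.2 / (2 × 99.6)) = 2·arctan(0.06627) ≈ 7.5823°.

7.58°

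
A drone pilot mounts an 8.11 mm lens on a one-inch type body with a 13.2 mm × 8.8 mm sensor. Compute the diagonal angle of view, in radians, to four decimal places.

1.5486 rad

Sensor diagonal = √(13.2² + 8.8²) = √251.6800 ≈ 15.8644 mm.
Angle of view α = 2·arctan(d/2f) with d = 15.8644 mm and f = 8.11 mm.
d/2f = 0.97808; arctan(0.97808) ≈ 0.7743 rad, so α ≈ 1.5486 rad.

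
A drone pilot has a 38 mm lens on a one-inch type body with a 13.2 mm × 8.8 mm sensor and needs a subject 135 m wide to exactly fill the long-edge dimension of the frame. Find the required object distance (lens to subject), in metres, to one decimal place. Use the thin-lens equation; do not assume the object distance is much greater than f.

W: 135 m = 135000 mm.
Magnification m = w/W = dᵢ/dₒ; combined with 1/f = 1/dₒ + 1/dᵢ this gives dₒ = f·(1 + W/w).
dₒ = 38 mm × (1 + 135000/13.2) = 38 × 10228.2727 ≈ 388674.364 mm = 388.674 m.

388.7 m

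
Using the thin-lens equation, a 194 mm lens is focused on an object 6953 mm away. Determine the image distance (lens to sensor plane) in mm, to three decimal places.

1/dᵢ = 1/f − 1/dₒ = 1/194 − 1/6953 = 0.0050108 mm⁻¹.
dᵢ = 1/0.0050108 ≈ 199.5683 mm.

199.568 mm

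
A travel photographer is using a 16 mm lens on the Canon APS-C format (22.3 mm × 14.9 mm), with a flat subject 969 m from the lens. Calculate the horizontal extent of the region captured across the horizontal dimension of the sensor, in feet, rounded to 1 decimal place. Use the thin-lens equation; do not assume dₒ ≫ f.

4430.8 ft

dₒ: 969 m = 969000 mm.
Similar triangles through the lens centre give W/dₒ = w/dᵢ; with 1/f = 1/dₒ + 1/dᵢ this gives W = w·(dₒ − f)/f.
W = 22.3 mm × (969000 − 16) / 16 = 22.3 × 60561.5000 ≈ 1350521.450 mm = 1350521.450/304.8 ft = 4430.84 ft.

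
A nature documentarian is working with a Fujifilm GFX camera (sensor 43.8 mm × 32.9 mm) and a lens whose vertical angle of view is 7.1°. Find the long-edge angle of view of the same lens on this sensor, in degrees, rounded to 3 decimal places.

From the vertical AOV: f = 32.9 / (2·tan(3.55°)) = 32.9 / 0.12408 ≈ 265.1575 mm.
Long-edge AOV = 2·arctan(43.8 / (2 × 265.1575)) = 2·arctan(0.08259) ≈ 9.4430°.

9.443°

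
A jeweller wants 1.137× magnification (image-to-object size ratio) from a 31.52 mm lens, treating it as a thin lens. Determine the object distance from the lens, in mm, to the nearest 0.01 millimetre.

With m = dᵢ/dₒ and 1/f = 1/dₒ + 1/dᵢ, substituting dᵢ = m·dₒ gives 1/f = (1 + 1/m)/dₒ, hence dₒ = f·(1 + 1/m).
dₒ = 31.52 × (1 + 1/1.137) = 31.52 × 1.87951 ≈ 59.242 mm.

59.24 mm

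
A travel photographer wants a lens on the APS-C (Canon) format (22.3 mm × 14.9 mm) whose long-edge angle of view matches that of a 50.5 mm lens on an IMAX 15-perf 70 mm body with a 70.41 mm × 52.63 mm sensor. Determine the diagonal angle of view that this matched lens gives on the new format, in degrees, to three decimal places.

79.954°

Equal long-edge AOV ⇒ f₂ = f₁ · 22.3/70.41 = 50.5 × 0.31672 ≈ 15.9942 mm.
Sensor diagonal = √(22.3² + 14.9²) = √719.3000 ≈ 26.8198 mm.
Diagonal AOV on the new format = 2·arctan(26.8198 / (2 × 15.9942)) = 2·arctan(0.83842) ≈ 79.9545°.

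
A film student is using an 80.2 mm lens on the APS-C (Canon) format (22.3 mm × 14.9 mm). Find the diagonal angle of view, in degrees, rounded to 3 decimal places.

18.985°

Sensor diagonal = √(22.3² + 14.9²) = √719.3000 ≈ 26.8198 mm.
Angle of view α = 2·arctan(d/2f) with d = 26.8198 mm and f = 80.2 mm.
d/2f = 0.16721; arctan(0.16721) ≈ 9.4924°, so α ≈ 18.9847°.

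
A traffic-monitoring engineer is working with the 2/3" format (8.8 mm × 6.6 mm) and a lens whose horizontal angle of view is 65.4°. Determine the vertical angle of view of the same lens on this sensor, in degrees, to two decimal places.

From the horizontal AOV: f = 8.8 / (2·tan(32.7°)) = 8.8 / 1.28398 ≈ 6.8537 mm.
Vertical AOV = 2·arctan(6.6 / (2 × 6.8537)) = 2·arctan(0.48149) ≈ 51.4208°.

51.42°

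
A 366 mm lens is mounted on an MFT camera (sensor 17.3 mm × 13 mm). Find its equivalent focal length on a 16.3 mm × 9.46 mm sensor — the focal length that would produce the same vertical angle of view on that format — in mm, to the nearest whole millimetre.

266 mm

Equal angle of view means equal height/f ratio, so f₂ = f₁ · (height₂/height₁) = 366 × 9.46/13.
f₂ = 366 × 0.72769 ≈ 266.335 mm.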